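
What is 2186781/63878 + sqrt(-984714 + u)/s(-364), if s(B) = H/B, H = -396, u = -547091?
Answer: 2186781/63878 + 91*I*sqrt(1531805)/99 ≈ 34.234 + 1137.6*I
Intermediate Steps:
s(B) = -396/B
2186781/63878 + sqrt(-984714 + u)/s(-364) = 2186781/63878 + sqrt(-984714 - 547091)/((-396/(-364))) = 2186781*(1/63878) + sqrt(-1531805)/((-396*(-1/364))) = 2186781/63878 + (I*sqrt(1531805))/(99/91) = 2186781/63878 + (I*sqrt(1531805))*(91/99) = 2186781/63878 + 91*I*sqrt(1531805)/99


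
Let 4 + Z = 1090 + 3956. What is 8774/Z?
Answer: 4387/2521 ≈ 1.7402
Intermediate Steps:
Z = 5042 (Z = -4 + (1090 + 3956) = -4 + 5046 = 5042)
8774/Z = 8774/5042 = 8774*(1/5042) = 4387/2521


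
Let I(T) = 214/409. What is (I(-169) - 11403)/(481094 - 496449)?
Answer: 4663613/6280195 ≈ 0.74259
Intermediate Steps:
I(T) = 214/409 (I(T) = 214*(1/409) = 214/409)
(I(-169) - 11403)/(481094 - 496449) = (214/409 - 11403)/(481094 - 496449) = -4663613/409/(-15355) = -4663613/409*(-1/15355) = 4663613/6280195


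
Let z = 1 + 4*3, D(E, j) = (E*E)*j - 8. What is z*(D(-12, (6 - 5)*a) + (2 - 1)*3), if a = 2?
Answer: 3679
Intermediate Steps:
D(E, j) = -8 + j*E**2 (D(E, j) = E**2*j - 8 = j*E**2 - 8 = -8 + j*E**2)
z = 13 (z = 1 + 12 = 13)
z*(D(-12, (6 - 5)*a) + (2 - 1)*3) = 13*((-8 + ((6 - 5)*2)*(-12)**2) + (2 - 1)*3) = 13*((-8 + (1*2)*144) + 1*3) = 13*((-8 + 2*144) + 3) = 13*((-8 + 288) + 3) = 13*(280 + 3) = 13*283 = 3679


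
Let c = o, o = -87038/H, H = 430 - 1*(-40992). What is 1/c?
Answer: -20711/43519 ≈ -0.47591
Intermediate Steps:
H = 41422 (H = 430 + 40992 = 41422)
o = -43519/20711 (o = -87038/41422 = -87038*1/41422 = -43519/20711 ≈ -2.1012)
c = -43519/20711 ≈ -2.1012
1/c = 1/(-43519/20711) = -20711/43519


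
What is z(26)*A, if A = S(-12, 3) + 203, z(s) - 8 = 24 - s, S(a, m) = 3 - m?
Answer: 1218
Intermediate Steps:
z(s) = 32 - s (z(s) = 8 + (24 - s) = 32 - s)
A = 203 (A = (3 - 1*3) + 203 = (3 - 3) + 203 = 0 + 203 = 203)
z(26)*A = (32 - 1*26)*203 = (32 - 26)*203 = 6*203 = 1218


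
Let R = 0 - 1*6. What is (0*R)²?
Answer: 0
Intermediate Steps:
R = -6 (R = 0 - 6 = -6)
(0*R)² = (0*(-6))² = 0² = 0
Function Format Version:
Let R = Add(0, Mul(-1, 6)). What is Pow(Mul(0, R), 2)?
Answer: 0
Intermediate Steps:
R = -6 (R = Add(0, -6) = -6)
Pow(Mul(0, R), 2) = Pow(Mul(0, -6), 2) = Pow(0, 2) = 0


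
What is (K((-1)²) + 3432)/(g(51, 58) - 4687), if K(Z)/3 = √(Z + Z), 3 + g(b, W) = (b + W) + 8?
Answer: -3432/4573 - 3*√2/4573 ≈ -0.75142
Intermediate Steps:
g(b, W) = 5 + W + b (g(b, W) = -3 + ((b + W) + 8) = -3 + ((W + b) + 8) = -3 + (8 + W + b) = 5 + W + b)
K(Z) = 3*√2*√Z (K(Z) = 3*√(Z + Z) = 3*√(2*Z) = 3*(√2*√Z) = 3*√2*√Z)
(K((-1)²) + 3432)/(g(51, 58) - 4687) = (3*√2*√((-1)²) + 3432)/((5 + 58 + 51) - 4687) = (3*√2*√1 + 3432)/(114 - 4687) = (3*√2*1 + 3432)/(-4573) = (3*√2 + 3432)*(-1/4573) = (3432 + 3*√2)*(-1/4573) = -3432/4573 - 3*√2/4573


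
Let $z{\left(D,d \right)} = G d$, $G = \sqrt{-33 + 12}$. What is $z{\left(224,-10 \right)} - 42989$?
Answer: $-42989 - 10 i \sqrt{21} \approx -42989.0 - 45.826 i$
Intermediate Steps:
$G = i \sqrt{21}$ ($G = \sqrt{-21} = i \sqrt{21} \approx 4.5826 i$)
$z{\left(D,d \right)} = i d \sqrt{21}$ ($z{\left(D,d \right)} = i \sqrt{21} d = i d \sqrt{21}$)
$z{\left(224,-10 \right)} - 42989 = i \left(-10\right) \sqrt{21} - 42989 = - 10 i \sqrt{21} - 42989 = -42989 - 10 i \sqrt{21}$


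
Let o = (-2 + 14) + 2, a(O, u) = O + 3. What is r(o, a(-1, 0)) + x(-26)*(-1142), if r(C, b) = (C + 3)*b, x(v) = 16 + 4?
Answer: -22806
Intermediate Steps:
x(v) = 20
a(O, u) = 3 + O
o = 14 (o = 12 + 2 = 14)
r(C, b) = b*(3 + C) (r(C, b) = (3 + C)*b = b*(3 + C))
r(o, a(-1, 0)) + x(-26)*(-1142) = (3 - 1)*(3 + 14) + 20*(-1142) = 2*17 - 22840 = 34 - 22840 = -22806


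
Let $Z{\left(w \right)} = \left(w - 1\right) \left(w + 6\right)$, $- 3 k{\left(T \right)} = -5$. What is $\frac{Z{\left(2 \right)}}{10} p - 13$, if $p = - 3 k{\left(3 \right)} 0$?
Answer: $-13$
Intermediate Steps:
$k{\left(T \right)} = \frac{5}{3}$ ($k{\left(T \right)} = \left(- \frac{1}{3}\right) \left(-5\right) = \frac{5}{3}$)
$Z{\left(w \right)} = \left(-1 + w\right) \left(6 + w\right)$
$p = 0$ ($p = \left(-3\right) \frac{5}{3} \cdot 0 = \left(-5\right) 0 = 0$)
$\frac{Z{\left(2 \right)}}{10} p - 13 = \frac{-6 + 2^{2} + 5 \cdot 2}{10} \cdot 0 - 13 = \left(-6 + 4 + 10\right) \frac{1}{10} \cdot 0 - 13 = 8 \cdot \frac{1}{10} \cdot 0 - 13 = \frac{4}{5} \cdot 0 - 13 = 0 - 13 = -13$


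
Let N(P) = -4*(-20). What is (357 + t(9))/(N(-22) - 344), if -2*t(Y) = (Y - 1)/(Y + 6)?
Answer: -5351/3960 ≈ -1.3513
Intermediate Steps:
N(P) = 80
t(Y) = -(-1 + Y)/(2*(6 + Y)) (t(Y) = -(Y - 1)/(2*(Y + 6)) = -(-1 + Y)/(2*(6 + Y)))
(357 + t(9))/(N(-22) - 344) = (357 + (1 - 1*9)/(2*(6 + 9)))/(80 - 344) = (357 + (1/2)*(1 - 9)/15)/(-264) = (357 + (1/2)*(1/15)*(-8))*(-1/264) = (357 - 4/15)*(-1/264) = (5351/15)*(-1/264) = -5351/3960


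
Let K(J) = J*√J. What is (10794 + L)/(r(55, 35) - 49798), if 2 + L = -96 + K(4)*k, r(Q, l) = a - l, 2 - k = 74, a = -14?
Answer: -10120/49847 ≈ -0.20302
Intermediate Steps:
K(J) = J^(3/2)
k = -72 (k = 2 - 1*74 = 2 - 74 = -72)
r(Q, l) = -14 - l
L = -674 (L = -2 + (-96 + 4^(3/2)*(-72)) = -2 + (-96 + 8*(-72)) = -2 + (-96 - 576) = -2 - 672 = -674)
(10794 + L)/(r(55, 35) - 49798) = (10794 - 674)/((-14 - 1*35) - 49798) = 10120/((-14 - 35) - 49798) = 10120/(-49 - 49798) = 10120/(-49847) = 10120*(-1/49847) = -10120/49847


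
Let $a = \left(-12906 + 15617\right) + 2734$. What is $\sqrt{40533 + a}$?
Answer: $\sqrt{45978} \approx 214.42$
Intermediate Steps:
$a = 5445$ ($a = 2711 + 2734 = 5445$)
$\sqrt{40533 + a} = \sqrt{40533 + 5445} = \sqrt{45978}$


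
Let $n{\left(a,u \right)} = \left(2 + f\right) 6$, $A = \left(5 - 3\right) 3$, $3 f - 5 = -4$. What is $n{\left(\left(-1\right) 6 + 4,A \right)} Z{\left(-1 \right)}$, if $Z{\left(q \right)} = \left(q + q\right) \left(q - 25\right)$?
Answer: $728$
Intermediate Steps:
$f = \frac{1}{3}$ ($f = \frac{5}{3} + \frac{1}{3} \left(-4\right) = \frac{5}{3} - \frac{4}{3} = \frac{1}{3} \approx 0.33333$)
$Z{\left(q \right)} = 2 q \left(-25 + q\right)$
$A = 6$ ($A = 2 \cdot 3 = 6$)
$n{\left(a,u \right)} = 14$ ($n{\left(a,u \right)} = \left(2 + \frac{1}{3}\right) 6 = \frac{7}{3} \cdot 6 = 14$)
$n{\left(\left(-1\right) 6 + 4,A \right)} Z{\left(-1 \right)} = 14 \cdot 2 \left(-1\right) \left(-25 - 1\right) = 14 \cdot 2 \left(-1\right) \left(-26\right) = 14 \cdot 52 = 728$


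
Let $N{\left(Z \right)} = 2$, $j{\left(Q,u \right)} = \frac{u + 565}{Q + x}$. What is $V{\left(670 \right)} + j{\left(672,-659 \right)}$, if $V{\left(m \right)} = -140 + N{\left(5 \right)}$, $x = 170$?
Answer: $- \frac{58145}{421} \approx -138.11$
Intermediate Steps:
$j{\left(Q,u \right)} = \frac{565 + u}{170 + Q}$ ($j{\left(Q,u \right)} = \frac{u + 565}{Q + 170} = \frac{565 + u}{170 + Q}$)
$V{\left(m \right)} = -138$ ($V{\left(m \right)} = -140 + 2 = -138$)
$V{\left(670 \right)} + j{\left(672,-659 \right)} = -138 + \frac{565 - 659}{170 + 672} = -138 + \frac{1}{842} \left(-94\right) = -138 - \frac{47}{421} = - \frac{58145}{421}$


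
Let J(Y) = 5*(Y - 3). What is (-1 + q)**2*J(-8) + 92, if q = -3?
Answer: -788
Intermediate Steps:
J(Y) = -15 + 5*Y (J(Y) = 5*(-3 + Y) = -15 + 5*Y)
(-1 + q)**2*J(-8) + 92 = (-1 - 3)**2*(-15 + 5*(-8)) + 92 = (-4)**2*(-15 - 40) + 92 = 16*(-55) + 92 = -880 + 92 = -788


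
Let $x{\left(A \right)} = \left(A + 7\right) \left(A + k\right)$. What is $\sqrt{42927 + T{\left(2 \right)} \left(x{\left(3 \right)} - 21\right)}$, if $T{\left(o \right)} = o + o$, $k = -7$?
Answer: $\sqrt{42683} \approx 206.6$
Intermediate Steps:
$T{\left(o \right)} = 2 o$
$x{\left(A \right)} = \left(-7 + A\right) \left(7 + A\right)$ ($x{\left(A \right)} = \left(A + 7\right) \left(A - 7\right) = \left(7 + A\right) \left(-7 + A\right) = \left(-7 + A\right) \left(7 + A\right)$)
$\sqrt{42927 + T{\left(2 \right)} \left(x{\left(3 \right)} - 21\right)} = \sqrt{42927 + 2 \cdot 2 \left(\left(-49 + 3^{2}\right) - 21\right)} = \sqrt{42927 + 4 \left(\left(-49 + 9\right) - 21\right)} = \sqrt{42927 + 4 \left(-40 - 21\right)} = \sqrt{42927 + 4 \left(-61\right)} = \sqrt{42927 - 244} = \sqrt{42683}$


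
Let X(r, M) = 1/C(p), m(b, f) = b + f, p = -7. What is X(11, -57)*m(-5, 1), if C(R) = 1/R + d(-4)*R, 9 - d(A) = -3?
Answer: 28/589 ≈ 0.047538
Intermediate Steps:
d(A) = 12 (d(A) = 9 - 1*(-3) = 9 + 3 = 12)
C(R) = 1/R + 12*R
X(r, M) = -7/589 (X(r, M) = 1/(1/(-7) + 12*(-7)) = 1/(-1/7 - 84) = 1/(-589/7) = -7/589)
X(11, -57)*m(-5, 1) = -7*(-5 + 1)/589 = -7/589*(-4) = 28/589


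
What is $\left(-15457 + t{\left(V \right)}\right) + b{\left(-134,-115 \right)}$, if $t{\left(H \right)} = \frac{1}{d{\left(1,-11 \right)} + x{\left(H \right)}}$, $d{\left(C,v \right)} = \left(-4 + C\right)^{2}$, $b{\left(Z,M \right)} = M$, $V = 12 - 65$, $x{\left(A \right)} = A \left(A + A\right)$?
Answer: $- \frac{87623643}{5627} \approx -15572.0$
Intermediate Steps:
$x{\left(A \right)} = 2 A^{2}$ ($x{\left(A \right)} = A 2 A = 2 A^{2}$)
$V = -53$
$t{\left(H \right)} = \frac{1}{9 + 2 H^{2}}$ ($t{\left(H \right)} = \frac{1}{\left(-4 + 1\right)^{2} + 2 H^{2}} = \frac{1}{\left(-3\right)^{2} + 2 H^{2}} = \frac{1}{9 + 2 H^{2}}$)
$\left(-15457 + t{\left(V \right)}\right) + b{\left(-134,-115 \right)} = \left(-15457 + \frac{1}{9 + 2 \left(-53\right)^{2}}\right) - 115 = \left(-15457 + \frac{1}{9 + 2 \cdot 2809}\right) - 115 = \left(-15457 + \frac{1}{9 + 5618}\right) - 115 = \left(-15457 + \frac{1}{5627}\right) - 115 = - \frac{86976538}{5627} - 115 = - \frac{87623643}{5627}$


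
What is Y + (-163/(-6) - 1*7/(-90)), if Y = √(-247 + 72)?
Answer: 1226/45 + 5*I*√7 ≈ 27.244 + 13.229*I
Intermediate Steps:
Y = 5*I*√7 (Y = √(-175) = 5*I*√7 ≈ 13.229*I)
Y + (-163/(-6) - 1*7/(-90)) = 5*I*√7 + (-163/(-6) - 1*7/(-90)) = 5*I*√7 + (-163*(-⅙) - 7*(-1/90)) = 5*I*√7 + (163/6 + 7/90) = 5*I*√7 + 1226/45 = 1226/45 + 5*I*√7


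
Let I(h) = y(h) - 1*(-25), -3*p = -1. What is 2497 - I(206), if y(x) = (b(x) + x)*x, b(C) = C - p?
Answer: -246994/3 ≈ -82331.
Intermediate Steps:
p = ⅓ (p = -⅓*(-1) = ⅓ ≈ 0.33333)
b(C) = -⅓ + C (b(C) = C - 1*⅓ = C - ⅓ = -⅓ + C)
y(x) = x*(-⅓ + 2*x) (y(x) = ((-⅓ + x) + x)*x = (-⅓ + 2*x)*x = x*(-⅓ + 2*x))
I(h) = 25 + h*(-1 + 6*h)/3 (I(h) = h*(-1 + 6*h)/3 - 1*(-25) = h*(-1 + 6*h)/3 + 25 = 25 + h*(-1 + 6*h)/3)
2497 - I(206) = 2497 - (25 + (⅓)*206*(-1 + 6*206)) = 2497 - (25 + (⅓)*206*(-1 + 1236)) = 2497 - (25 + (⅓)*206*1235) = 2497 - (25 + 254410/3) = 2497 - 1*254485/3 = 2497 - 254485/3 = -246994/3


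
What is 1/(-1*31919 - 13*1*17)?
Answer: -1/32140 ≈ -3.1114e-5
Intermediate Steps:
1/(-1*31919 - 13*1*17) = 1/(-31919 - 13*17) = 1/(-31919 - 221) = 1/(-32140) = -1/32140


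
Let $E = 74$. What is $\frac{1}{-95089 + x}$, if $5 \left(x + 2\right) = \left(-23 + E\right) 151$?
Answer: $- \frac{5}{467754} \approx -1.0689 \cdot 10^{-5}$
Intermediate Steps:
$x = \frac{7691}{5}$ ($x = -2 + \frac{\left(-23 + 74\right) 151}{5} = -2 + \frac{51 \cdot 151}{5} = -2 + \frac{1}{5} \cdot 7701 = -2 + \frac{7701}{5} = \frac{7691}{5} \approx 1538.2$)
$\frac{1}{-95089 + x} = \frac{1}{-95089 + \frac{7691}{5}} = \frac{1}{- \frac{467754}{5}} = - \frac{5}{467754}$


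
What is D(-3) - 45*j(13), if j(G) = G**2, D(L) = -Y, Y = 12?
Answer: -7617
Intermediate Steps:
D(L) = -12 (D(L) = -1*12 = -12)
D(-3) - 45*j(13) = -12 - 45*13**2 = -12 - 45*169 = -12 - 7605 = -7617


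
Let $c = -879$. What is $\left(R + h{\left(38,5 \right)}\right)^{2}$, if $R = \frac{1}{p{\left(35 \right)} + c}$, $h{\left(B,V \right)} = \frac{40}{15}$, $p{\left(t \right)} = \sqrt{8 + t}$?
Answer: $\frac{9542375088499}{1343042256609} - \frac{6178147 \sqrt{43}}{895361504406} \approx 7.105$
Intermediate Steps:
$h{\left(B,V \right)} = \frac{8}{3}$ ($h{\left(B,V \right)} = 40 \cdot \frac{1}{15} = \frac{8}{3}$)
$R = \frac{1}{-879 + \sqrt{43}}$ ($R = \frac{1}{\sqrt{8 + 35} - 879} = \frac{1}{\sqrt{43} - 879} = \frac{1}{-879 + \sqrt{43}} \approx -0.0011462$)
$\left(R + h{\left(38,5 \right)}\right)^{2} = \left(\left(- \frac{879}{772598} - \frac{\sqrt{43}}{772598}\right) + \frac{8}{3}\right)^{2} = \left(\frac{6178147}{2317794} - \frac{\sqrt{43}}{772598}\right)^{2}$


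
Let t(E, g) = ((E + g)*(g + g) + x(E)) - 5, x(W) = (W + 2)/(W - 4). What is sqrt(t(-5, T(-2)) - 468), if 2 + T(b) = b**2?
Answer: I*sqrt(4362)/3 ≈ 22.015*I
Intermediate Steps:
T(b) = -2 + b**2
x(W) = (2 + W)/(-4 + W)
t(E, g) = -5 + (2 + E)/(-4 + E) + 2*g*(E + g) (t(E, g) = ((E + g)*(g + g) + (2 + E)/(-4 + E)) - 5 = ((E + g)*(2*g) + (2 + E)/(-4 + E)) - 5 = (2*g*(E + g) + (2 + E)/(-4 + E)) - 5 = ((2 + E)/(-4 + E) + 2*g*(E + g)) - 5 = -5 + (2 + E)/(-4 + E) + 2*g*(E + g))
sqrt(t(-5, T(-2)) - 468) = sqrt((2 - 5 + (-4 - 5)*(-5 + 2*(-2 + (-2)**2)**2 + 2*(-5)*(-2 + (-2)**2)))/(-4 - 5) - 468) = sqrt((2 - 5 - 9*(-5 + 2*(-2 + 4)**2 + 2*(-5)*(-2 + 4)))/(-9) - 468) = sqrt(-(2 - 5 - 9*(-5 + 2*2**2 + 2*(-5)*2))/9 - 468) = sqrt(-(2 - 5 - 9*(-5 + 2*4 - 20))/9 - 468) = sqrt(-(2 - 5 - 9*(-5 + 8 - 20))/9 - 468) = sqrt(-(2 - 5 - 9*(-17))/9 - 468) = sqrt(-(2 - 5 + 153)/9 - 468) = sqrt(-1/9*150 - 468) = sqrt(-50/3 - 468) = sqrt(-1454/3) = I*sqrt(4362)/3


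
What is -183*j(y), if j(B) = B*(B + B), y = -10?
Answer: -36600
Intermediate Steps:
j(B) = 2*B**2 (j(B) = B*(2*B) = 2*B**2)
-183*j(y) = -366*(-10)**2 = -366*100 = -183*200 = -36600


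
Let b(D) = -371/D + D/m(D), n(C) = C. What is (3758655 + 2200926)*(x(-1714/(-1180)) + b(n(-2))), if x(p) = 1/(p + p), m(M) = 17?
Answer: 32251470457281/29138 ≈ 1.1069e+9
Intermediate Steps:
b(D) = -371/D + D/17
x(p) = 1/(2*p)
(3758655 + 2200926)*(x(-1714/(-1180)) + b(n(-2))) = (3758655 + 2200926)*(1/(2*((-1714/(-1180)))) + (-371/(-2) + (1/17)*(-2))) = 5959581*(1/(2*((-1714*(-1/1180)))) + (-371*(-1/2) - 2/17)) = 5959581*(1/(2*(857/590)) + (371/2 - 2/17)) = 5959581*((1/2)*(590/857) + 6303/34) = 5959581*(295/857 + 6303/34) = 5959581*(5411701/29138) = 32251470457281/29138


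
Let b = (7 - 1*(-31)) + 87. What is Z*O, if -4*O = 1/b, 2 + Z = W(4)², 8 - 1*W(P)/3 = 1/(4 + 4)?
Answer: -35593/32000 ≈ -1.1123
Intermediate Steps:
b = 125 (b = (7 + 31) + 87 = 38 + 87 = 125)
W(P) = 189/8 (W(P) = 24 - 3/(4 + 4) = 24 - 3/8 = 189/8)
Z = 35593/64 (Z = -2 + (189/8)² = -2 + 35721/64 = 35593/64 ≈ 556.14)
O = -1/500 (O = -¼/125 = -¼*1/125 = -1/500 ≈ -0.0020000)
Z*O = (35593/64)*(-1/500) = -35593/32000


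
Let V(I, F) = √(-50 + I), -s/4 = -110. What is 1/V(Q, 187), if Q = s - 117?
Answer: √273/273 ≈ 0.060523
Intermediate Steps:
s = 440 (s = -4*(-110) = 440)
Q = 323 (Q = 440 - 117 = 323)
1/V(Q, 187) = 1/(√(-50 + 323)) = 1/(√273) = √273/273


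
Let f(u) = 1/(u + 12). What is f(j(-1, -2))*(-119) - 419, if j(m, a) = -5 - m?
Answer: -3471/8 ≈ -433.88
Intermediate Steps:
f(u) = 1/(12 + u)
f(j(-1, -2))*(-119) - 419 = -119/(12 + (-5 - 1*(-1))) - 419 = -119/(12 + (-5 + 1)) - 419 = -119/(12 - 4) - 419 = -119/8 - 419 = -3471/8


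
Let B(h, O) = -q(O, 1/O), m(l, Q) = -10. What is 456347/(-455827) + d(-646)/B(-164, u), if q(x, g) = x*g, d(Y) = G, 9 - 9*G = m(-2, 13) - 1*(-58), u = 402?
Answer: 4556710/1367481 ≈ 3.3322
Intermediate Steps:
G = -13/3 (G = 1 - (-10 - 1*(-58))/9 = 1 - (-10 + 58)/9 = 1 - ⅑*48 = 1 - 16/3 = -13/3 ≈ -4.3333)
d(Y) = -13/3
q(x, g) = g*x
B(h, O) = -1 (B(h, O) = -O/O = -1*1 = -1)
456347/(-455827) + d(-646)/B(-164, u) = 456347/(-455827) - 13/3/(-1) = 456347*(-1/455827) - 13/3*(-1) = -456347/455827 + 13/3 = 4556710/1367481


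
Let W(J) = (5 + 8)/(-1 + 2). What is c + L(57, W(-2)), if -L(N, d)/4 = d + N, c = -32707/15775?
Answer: -4449707/15775 ≈ -282.07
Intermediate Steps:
c = -32707/15775 (c = -32707*1/15775 = -32707/15775 ≈ -2.0733)
W(J) = 13 (W(J) = 13/1 = 13*1 = 13)
L(N, d) = -4*N - 4*d (L(N, d) = -4*(d + N) = -4*(N + d) = -4*N - 4*d)
c + L(57, W(-2)) = -32707/15775 + (-4*57 - 4*13) = -32707/15775 + (-228 - 52) = -32707/15775 - 280 = -4449707/15775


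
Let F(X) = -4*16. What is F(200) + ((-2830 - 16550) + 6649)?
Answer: -12795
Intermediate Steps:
F(X) = -64
F(200) + ((-2830 - 16550) + 6649) = -64 + ((-2830 - 16550) + 6649) = -64 + (-19380 + 6649) = -64 - 12731 = -12795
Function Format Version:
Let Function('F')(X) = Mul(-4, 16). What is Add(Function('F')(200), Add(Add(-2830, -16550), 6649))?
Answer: -12795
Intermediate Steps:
Function('F')(X) = -64
Add(Function('F')(200), Add(Add(-2830, -16550), 6649)) = Add(-64, Add(Add(-2830, -16550), 6649)) = Add(-64, Add(-19380, 6649)) = Add(-64, -12731) = -12795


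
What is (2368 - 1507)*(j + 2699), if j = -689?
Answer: 1730610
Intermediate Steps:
(2368 - 1507)*(j + 2699) = (2368 - 1507)*(-689 + 2699) = 861*2010 = 1730610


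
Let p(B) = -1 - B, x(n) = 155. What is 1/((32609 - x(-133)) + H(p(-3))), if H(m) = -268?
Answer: 1/32186 ≈ 3.1069e-5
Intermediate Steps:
1/((32609 - x(-133)) + H(p(-3))) = 1/((32609 - 1*155) - 268) = 1/((32609 - 155) - 268) = 1/(32454 - 268) = 1/32186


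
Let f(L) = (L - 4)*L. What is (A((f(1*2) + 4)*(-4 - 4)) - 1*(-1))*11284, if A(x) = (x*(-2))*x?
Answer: 11284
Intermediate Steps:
f(L) = L*(-4 + L) (f(L) = (-4 + L)*L = L*(-4 + L))
A(x) = -2*x**2 (A(x) = (-2*x)*x = -2*x**2)
(A((f(1*2) + 4)*(-4 - 4)) - 1*(-1))*11284 = (-2*(-4 - 4)**2*((1*2)*(-4 + 1*2) + 4)**2 - 1*(-1))*11284 = (-2*64*(2*(-4 + 2) + 4)**2 + 1)*11284 = (-2*64*(2*(-2) + 4)**2 + 1)*11284 = (-2*64*(-4 + 4)**2 + 1)*11284 = (-2*(0*(-8))**2 + 1)*11284 = (-2*0**2 + 1)*11284 = (-2*0 + 1)*11284 = (0 + 1)*11284 = 1*11284 = 11284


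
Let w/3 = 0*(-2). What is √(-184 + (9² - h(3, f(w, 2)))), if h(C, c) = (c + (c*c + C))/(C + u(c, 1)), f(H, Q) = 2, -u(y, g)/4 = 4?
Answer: I*√17290/13 ≈ 10.115*I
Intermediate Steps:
u(y, g) = -16 (u(y, g) = -4*4 = -16)
w = 0 (w = 3*(0*(-2)) = 3*0 = 0)
h(C, c) = (C + c + c²)/(-16 + C) (h(C, c) = (c + (c*c + C))/(C - 16) = (c + (c² + C))/(-16 + C) = (c + (C + c²))/(-16 + C) = (C + c + c²)/(-16 + C))
√(-184 + (9² - h(3, f(w, 2)))) = √(-184 + (9² - (3 + 2 + 2²)/(-16 + 3))) = √(-184 + (81 - (3 + 2 + 4)/(-13))) = √(-184 + (81 - (-1)*9/13)) = √(-184 + (81 - 1*(-9/13))) = √(-184 + (81 + 9/13)) = √(-184 + 1062/13) = √(-1330/13) = I*√17290/13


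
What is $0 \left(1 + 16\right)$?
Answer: $0$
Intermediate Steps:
$0 \left(1 + 16\right) = 0 \cdot 17 = 0$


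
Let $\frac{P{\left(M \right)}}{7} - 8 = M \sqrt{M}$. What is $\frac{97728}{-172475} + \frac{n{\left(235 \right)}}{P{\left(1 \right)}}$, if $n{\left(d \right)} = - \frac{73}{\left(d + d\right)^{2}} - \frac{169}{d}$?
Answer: $- \frac{55498529071}{96011313300} \approx -0.57804$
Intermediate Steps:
$n{\left(d \right)} = - \frac{169}{d} - \frac{73}{4 d^{2}}$ ($n{\left(d \right)} = - \frac{73}{\left(2 d\right)^{2}} - \frac{169}{d} = - \frac{73}{4 d^{2}} - \frac{169}{d} = - \frac{169}{d} - \frac{73}{4 d^{2}}$)
$P{\left(M \right)} = 56 + 7 M^{\frac{3}{2}}$ ($P{\left(M \right)} = 56 + 7 M \sqrt{M} = 56 + 7 M^{\frac{3}{2}}$)
$\frac{97728}{-172475} + \frac{n{\left(235 \right)}}{P{\left(1 \right)}} = \frac{97728}{-172475} + \frac{\frac{1}{4} \cdot \frac{1}{55225} \left(-73 - 158860\right)}{56 + 7 \cdot 1^{\frac{3}{2}}} = 97728 \left(- \frac{1}{172475}\right) + \frac{\frac{1}{4} \cdot \frac{1}{55225} \left(-73 - 158860\right)}{56 + 7 \cdot 1} = - \frac{97728}{172475} + \frac{\frac{1}{4} \cdot \frac{1}{55225} \left(-158933\right)}{56 + 7} = - \frac{97728}{172475} - \frac{158933}{220900 \cdot 63} = - \frac{97728}{172475} - \frac{158933}{13916700} = - \frac{55498529071}{96011313300}$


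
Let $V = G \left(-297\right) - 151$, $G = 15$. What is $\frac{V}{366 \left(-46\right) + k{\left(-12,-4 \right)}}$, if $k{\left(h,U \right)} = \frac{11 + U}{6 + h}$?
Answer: $\frac{27636}{101023} \approx 0.27356$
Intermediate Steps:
$k{\left(h,U \right)} = \frac{11 + U}{6 + h}$
$V = -4606$ ($V = 15 \left(-297\right) - 151 = -4455 - 151 = -4606$)
$\frac{V}{366 \left(-46\right) + k{\left(-12,-4 \right)}} = - \frac{4606}{366 \left(-46\right) + \frac{11 - 4}{6 - 12}} = - \frac{4606}{-16836 + \frac{1}{-6} \cdot 7} = - \frac{4606}{-16836 - \frac{7}{6}} = - \frac{4606}{- \frac{101023}{6}} = \left(-4606\right) \left(- \frac{6}{101023}\right) = \frac{27636}{101023}$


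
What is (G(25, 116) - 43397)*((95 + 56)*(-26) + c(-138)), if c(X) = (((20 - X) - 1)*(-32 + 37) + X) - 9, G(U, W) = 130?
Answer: 142261896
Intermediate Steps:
c(X) = 86 - 4*X (c(X) = ((19 - X)*5 + X) - 9 = ((95 - 5*X) + X) - 9 = (95 - 4*X) - 9 = 86 - 4*X)
(G(25, 116) - 43397)*((95 + 56)*(-26) + c(-138)) = (130 - 43397)*((95 + 56)*(-26) + (86 - 4*(-138))) = -43267*(151*(-26) + (86 + 552)) = -43267*(-3926 + 638) = -43267*(-3288) = 142261896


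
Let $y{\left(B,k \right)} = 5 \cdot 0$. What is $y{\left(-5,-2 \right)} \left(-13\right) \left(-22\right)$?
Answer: $0$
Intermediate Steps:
$y{\left(B,k \right)} = 0$
$y{\left(-5,-2 \right)} \left(-13\right) \left(-22\right) = 0 \left(-13\right) \left(-22\right) = 0 \left(-22\right) = 0$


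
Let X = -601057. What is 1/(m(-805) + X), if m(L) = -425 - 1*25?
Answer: -1/601507 ≈ -1.6625e-6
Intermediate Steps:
m(L) = -450 (m(L) = -425 - 25 = -450)
1/(m(-805) + X) = 1/(-450 - 601057) = 1/(-601507) = -1/601507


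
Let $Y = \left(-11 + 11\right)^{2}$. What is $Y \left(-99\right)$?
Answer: $0$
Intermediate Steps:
$Y = 0$ ($Y = 0^{2} = 0$)
$Y \left(-99\right) = 0 \left(-99\right) = 0$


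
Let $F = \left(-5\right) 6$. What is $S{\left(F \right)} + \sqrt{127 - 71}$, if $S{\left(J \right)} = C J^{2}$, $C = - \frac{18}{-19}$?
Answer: $\frac{16200}{19} + 2 \sqrt{14} \approx 860.12$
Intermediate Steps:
$F = -30$
$C = \frac{18}{19}$ ($C = \left(-18\right) \left(- \frac{1}{19}\right) = \frac{18}{19} \approx 0.94737$)
$S{\left(J \right)} = \frac{18 J^{2}}{19}$
$S{\left(F \right)} + \sqrt{127 - 71} = \frac{18 \left(-30\right)^{2}}{19} + \sqrt{127 - 71} = \frac{18}{19} \cdot 900 + \sqrt{56} = \frac{16200}{19} + 2 \sqrt{14}$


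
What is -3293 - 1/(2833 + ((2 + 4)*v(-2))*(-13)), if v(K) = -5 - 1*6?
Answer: -12154464/3691 ≈ -3293.0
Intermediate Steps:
v(K) = -11 (v(K) = -5 - 6 = -11)
-3293 - 1/(2833 + ((2 + 4)*v(-2))*(-13)) = -3293 - 1/(2833 + ((2 + 4)*(-11))*(-13)) = -3293 - 1/(2833 + (6*(-11))*(-13)) = -3293 - 1/(2833 - 66*(-13)) = -3293 - 1/(2833 + 858) = -3293 - 1/3691 = -12154464/3691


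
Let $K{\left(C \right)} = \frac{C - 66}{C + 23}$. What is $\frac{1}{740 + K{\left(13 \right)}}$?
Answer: $\frac{36}{26587} \approx 0.001354$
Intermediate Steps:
$K{\left(C \right)} = \frac{-66 + C}{23 + C}$
$\frac{1}{740 + K{\left(13 \right)}} = \frac{1}{740 + \frac{-66 + 13}{23 + 13}} = \frac{1}{740 + \frac{1}{36} \left(-53\right)} = \frac{1}{740 - \frac{53}{36}} = \frac{1}{\frac{26587}{36}} = \frac{36}{26587}$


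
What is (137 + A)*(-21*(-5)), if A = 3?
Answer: 14700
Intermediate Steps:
(137 + A)*(-21*(-5)) = (137 + 3)*(-21*(-5)) = 140*105 = 14700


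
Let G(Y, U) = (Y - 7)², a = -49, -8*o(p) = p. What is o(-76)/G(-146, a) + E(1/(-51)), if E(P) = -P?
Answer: 937/46818 ≈ 0.020014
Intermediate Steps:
o(p) = -p/8
G(Y, U) = (-7 + Y)²
o(-76)/G(-146, a) + E(1/(-51)) = (-⅛*(-76))/((-7 - 146)²) - 1/(-51) = 19/(2*((-153)²)) - 1*(-1/51) = (19/2)/23409 + 1/51 = (19/2)*(1/23409) + 1/51 = 19/46818 + 1/51 = 937/46818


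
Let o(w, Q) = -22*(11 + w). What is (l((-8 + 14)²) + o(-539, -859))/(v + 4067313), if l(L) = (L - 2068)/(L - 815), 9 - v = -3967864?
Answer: 4525448/3129704947 ≈ 0.0014460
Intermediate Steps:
v = 3967873 (v = 9 - 1*(-3967864) = 9 + 3967864 = 3967873)
o(w, Q) = -242 - 22*w
l(L) = (-2068 + L)/(-815 + L)
(l((-8 + 14)²) + o(-539, -859))/(v + 4067313) = ((-2068 + (-8 + 14)²)/(-815 + (-8 + 14)²) + (-242 - 22*(-539)))/(3967873 + 4067313) = ((-2068 + 6²)/(-815 + 6²) + (-242 + 11858))/8035186 = ((-2068 + 36)/(-815 + 36) + 11616)*(1/8035186) = (-2032/(-779) + 11616)*(1/8035186) = (-1/779*(-2032) + 11616)*(1/8035186) = (2032/779 + 11616)*(1/8035186) = (9050896/779)*(1/8035186) = 4525448/3129704947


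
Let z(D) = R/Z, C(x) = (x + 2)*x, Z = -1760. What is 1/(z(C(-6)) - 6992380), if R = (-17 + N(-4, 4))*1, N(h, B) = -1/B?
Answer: -7040/49226355131 ≈ -1.4301e-7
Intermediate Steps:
C(x) = x*(2 + x) (C(x) = (2 + x)*x = x*(2 + x))
R = -69/4 (R = (-17 - 1/4)*1 = (-17 - 1*¼)*1 = (-17 - ¼)*1 = -69/4*1 = -69/4 ≈ -17.250)
z(D) = 69/7040 (z(D) = -69/4/(-1760) = -69/4*(-1/1760) = 69/7040)
1/(z(C(-6)) - 6992380) = 1/(69/7040 - 6992380) = 1/(-49226355131/7040) = -7040/49226355131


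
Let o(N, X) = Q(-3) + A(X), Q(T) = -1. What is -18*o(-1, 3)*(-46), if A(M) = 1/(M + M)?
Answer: -690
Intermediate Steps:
A(M) = 1/(2*M)
o(N, X) = -1 + 1/(2*X)
-18*o(-1, 3)*(-46) = -18*(½ - 1*3)/3*(-46) = -6*(½ - 3)*(-46) = -6*(-5)/2*(-46) = -18*(-⅚)*(-46) = 15*(-46) = -690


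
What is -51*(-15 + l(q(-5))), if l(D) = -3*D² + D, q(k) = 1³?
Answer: 867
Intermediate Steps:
q(k) = 1
l(D) = D - 3*D²
-51*(-15 + l(q(-5))) = -51*(-15 + 1*(1 - 3*1)) = -51*(-15 + 1*(1 - 3)) = -51*(-15 + 1*(-2)) = -51*(-15 - 2) = -51*(-17) = 867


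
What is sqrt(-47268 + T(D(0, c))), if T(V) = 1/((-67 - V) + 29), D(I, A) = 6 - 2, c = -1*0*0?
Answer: I*sqrt(83380794)/42 ≈ 217.41*I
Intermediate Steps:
c = 0 (c = 0*0 = 0)
D(I, A) = 4
T(V) = 1/(-38 - V)
sqrt(-47268 + T(D(0, c))) = sqrt(-47268 - 1/(38 + 4)) = sqrt(-47268 - 1/42) = sqrt(-1985257/42) = I*sqrt(83380794)/42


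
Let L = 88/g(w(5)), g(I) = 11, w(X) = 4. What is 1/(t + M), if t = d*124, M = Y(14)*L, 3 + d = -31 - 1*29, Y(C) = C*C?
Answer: -1/6244 ≈ -0.00016015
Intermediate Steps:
Y(C) = C²
d = -63 (d = -3 + (-31 - 1*29) = -3 + (-31 - 29) = -3 - 60 = -63)
L = 8 (L = 88/11 = 88*(1/11) = 8)
M = 1568 (M = 14²*8 = 196*8 = 1568)
t = -7812 (t = -63*124 = -7812)
1/(t + M) = 1/(-7812 + 1568) = 1/(-6244) = -1/6244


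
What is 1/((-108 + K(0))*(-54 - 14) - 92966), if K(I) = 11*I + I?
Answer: -1/85622 ≈ -1.1679e-5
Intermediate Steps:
K(I) = 12*I
1/((-108 + K(0))*(-54 - 14) - 92966) = 1/((-108 + 12*0)*(-54 - 14) - 92966) = 1/((-108 + 0)*(-68) - 92966) = 1/(-108*(-68) - 92966) = 1/(7344 - 92966) = 1/(-85622) = -1/85622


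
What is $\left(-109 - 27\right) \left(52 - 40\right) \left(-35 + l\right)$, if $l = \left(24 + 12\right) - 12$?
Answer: $17952$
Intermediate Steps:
$l = 24$ ($l = 36 - 12 = 24$)
$\left(-109 - 27\right) \left(52 - 40\right) \left(-35 + l\right) = \left(-109 - 27\right) \left(52 - 40\right) \left(-35 + 24\right) = - 136 \cdot 12 \left(-11\right) = \left(-136\right) \left(-132\right) = 17952$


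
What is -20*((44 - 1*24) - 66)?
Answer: 920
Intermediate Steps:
-20*((44 - 1*24) - 66) = -20*((44 - 24) - 66) = -20*(20 - 66) = -20*(-46) = 920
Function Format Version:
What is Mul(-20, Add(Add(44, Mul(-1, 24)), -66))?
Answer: 920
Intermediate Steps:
Mul(-20, Add(Add(44, Mul(-1, 24)), -66)) = Mul(-20, Add(Add(44, -24), -66)) = Mul(-20, Add(20, -66)) = Mul(-20, -46) = 920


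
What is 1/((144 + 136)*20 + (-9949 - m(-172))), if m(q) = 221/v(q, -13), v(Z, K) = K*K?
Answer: -13/56554 ≈ -0.00022987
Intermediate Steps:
v(Z, K) = K²
m(q) = 17/13 (m(q) = 221/((-13)²) = 221/169 = 221*(1/169) = 17/13)
1/((144 + 136)*20 + (-9949 - m(-172))) = 1/((144 + 136)*20 + (-9949 - 1*17/13)) = 1/(280*20 + (-9949 - 17/13)) = 1/(5600 - 129354/13) = 1/(-56554/13) = -13/56554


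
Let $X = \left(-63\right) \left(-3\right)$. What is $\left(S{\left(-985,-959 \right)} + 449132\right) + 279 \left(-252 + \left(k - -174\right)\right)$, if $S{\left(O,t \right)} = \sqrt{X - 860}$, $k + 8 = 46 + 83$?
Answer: $461129 + i \sqrt{671} \approx 4.6113 \cdot 10^{5} + 25.904 i$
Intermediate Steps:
$k = 121$ ($k = -8 + \left(46 + 83\right) = -8 + 129 = 121$)
$X = 189$
$S{\left(O,t \right)} = i \sqrt{671}$ ($S{\left(O,t \right)} = \sqrt{189 - 860} = \sqrt{-671} = i \sqrt{671}$)
$\left(S{\left(-985,-959 \right)} + 449132\right) + 279 \left(-252 + \left(k - -174\right)\right) = \left(i \sqrt{671} + 449132\right) + 279 \left(-252 + \left(121 - -174\right)\right) = \left(449132 + i \sqrt{671}\right) + 279 \left(-252 + \left(121 + 174\right)\right) = \left(449132 + i \sqrt{671}\right) + 279 \left(-252 + 295\right) = \left(449132 + i \sqrt{671}\right) + 279 \cdot 43 = \left(449132 + i \sqrt{671}\right) + 11997 = 461129 + i \sqrt{671}$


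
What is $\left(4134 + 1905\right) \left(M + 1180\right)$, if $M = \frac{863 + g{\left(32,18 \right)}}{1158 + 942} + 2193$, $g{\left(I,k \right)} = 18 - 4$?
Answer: $\frac{14260448301}{700} \approx 2.0372 \cdot 10^{7}$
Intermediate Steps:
$g{\left(I,k \right)} = 14$
$M = \frac{4606177}{2100}$ ($M = \frac{863 + 14}{1158 + 942} + 2193 = \frac{877}{2100} + 2193 = \frac{4606177}{2100} \approx 2193.4$)
$\left(4134 + 1905\right) \left(M + 1180\right) = \left(4134 + 1905\right) \left(\frac{4606177}{2100} + 1180\right) = 6039 \cdot \frac{7084177}{2100} = \frac{14260448301}{700}$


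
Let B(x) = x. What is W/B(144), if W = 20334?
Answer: 3389/24 ≈ 141.21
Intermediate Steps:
W/B(144) = 20334/144 = 20334*(1/144) = 3389/24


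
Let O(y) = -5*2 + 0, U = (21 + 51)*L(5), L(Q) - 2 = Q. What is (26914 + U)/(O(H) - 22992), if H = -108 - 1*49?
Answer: -13709/11501 ≈ -1.1920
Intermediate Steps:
L(Q) = 2 + Q
H = -157 (H = -108 - 49 = -157)
U = 504 (U = (21 + 51)*(2 + 5) = 72*7 = 504)
O(y) = -10 (O(y) = -10 + 0 = -10)
(26914 + U)/(O(H) - 22992) = (26914 + 504)/(-10 - 22992) = 27418/(-23002) = 27418*(-1/23002) = -13709/11501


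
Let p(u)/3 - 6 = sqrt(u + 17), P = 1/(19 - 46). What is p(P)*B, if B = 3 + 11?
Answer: 252 + 14*sqrt(1374)/3 ≈ 424.98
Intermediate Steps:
P = -1/27 (P = 1/(-27) = -1/27 ≈ -0.037037)
B = 14
p(u) = 18 + 3*sqrt(17 + u) (p(u) = 18 + 3*sqrt(u + 17) = 18 + 3*sqrt(17 + u))
p(P)*B = (18 + 3*sqrt(17 - 1/27))*14 = (18 + 3*sqrt(458/27))*14 = (18 + 3*(sqrt(1374)/9))*14 = (18 + sqrt(1374)/3)*14 = 252 + 14*sqrt(1374)/3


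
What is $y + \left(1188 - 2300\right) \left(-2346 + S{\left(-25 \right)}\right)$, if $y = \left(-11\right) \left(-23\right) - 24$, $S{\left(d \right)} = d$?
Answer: $2636781$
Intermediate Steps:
$y = 229$ ($y = 253 - 24 = 229$)
$y + \left(1188 - 2300\right) \left(-2346 + S{\left(-25 \right)}\right) = 229 + \left(1188 - 2300\right) \left(-2346 - 25\right) = 229 - -2636552 = 229 + 2636552 = 2636781$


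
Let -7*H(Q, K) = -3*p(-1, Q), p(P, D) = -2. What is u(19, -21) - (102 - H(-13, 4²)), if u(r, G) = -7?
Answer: -769/7 ≈ -109.86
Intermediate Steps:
H(Q, K) = -6/7 (H(Q, K) = -(-3)*(-2)/7 = -⅐*6 = -6/7)
u(19, -21) - (102 - H(-13, 4²)) = -7 - (102 - 1*(-6/7)) = -7 - (102 + 6/7) = -7 - 1*720/7 = -7 - 720/7 = -769/7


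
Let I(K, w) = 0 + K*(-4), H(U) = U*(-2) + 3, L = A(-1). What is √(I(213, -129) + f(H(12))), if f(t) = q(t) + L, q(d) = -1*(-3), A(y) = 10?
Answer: I*√839 ≈ 28.965*I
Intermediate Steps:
L = 10
q(d) = 3
H(U) = 3 - 2*U (H(U) = -2*U + 3 = 3 - 2*U)
I(K, w) = -4*K (I(K, w) = 0 - 4*K = -4*K)
f(t) = 13 (f(t) = 3 + 10 = 13)
√(I(213, -129) + f(H(12))) = √(-4*213 + 13) = √(-852 + 13) = √(-839) = I*√839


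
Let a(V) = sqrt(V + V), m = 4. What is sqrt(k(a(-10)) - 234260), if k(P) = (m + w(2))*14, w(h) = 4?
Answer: 2*I*sqrt(58537) ≈ 483.89*I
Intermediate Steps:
a(V) = sqrt(2)*sqrt(V) (a(V) = sqrt(2*V) = sqrt(2)*sqrt(V))
k(P) = 112 (k(P) = (4 + 4)*14 = 8*14 = 112)
sqrt(k(a(-10)) - 234260) = sqrt(112 - 234260) = sqrt(-234148) = 2*I*sqrt(58537)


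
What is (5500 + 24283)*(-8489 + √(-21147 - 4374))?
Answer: -252827887 + 29783*I*√25521 ≈ -2.5283e+8 + 4.7579e+6*I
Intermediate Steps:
(5500 + 24283)*(-8489 + √(-21147 - 4374)) = 29783*(-8489 + √(-25521)) = 29783*(-8489 + I*√25521) = -252827887 + 29783*I*√25521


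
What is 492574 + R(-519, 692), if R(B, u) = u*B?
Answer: 133426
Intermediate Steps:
R(B, u) = B*u
492574 + R(-519, 692) = 492574 - 519*692 = 492574 - 359148 = 133426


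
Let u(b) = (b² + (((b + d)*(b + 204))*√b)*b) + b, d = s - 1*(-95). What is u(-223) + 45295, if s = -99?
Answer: 94801 - 961799*I*√223 ≈ 94801.0 - 1.4363e+7*I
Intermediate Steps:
d = -4 (d = -99 - 1*(-95) = -99 + 95 = -4)
u(b) = b + b² + b^(3/2)*(-4 + b)*(204 + b) (u(b) = (b² + (((b - 4)*(b + 204))*√b)*b) + b = (b² + (((-4 + b)*(204 + b))*√b)*b) + b = (b² + (√b*(-4 + b)*(204 + b))*b) + b = (b² + b^(3/2)*(-4 + b)*(204 + b)) + b = b + b² + b^(3/2)*(-4 + b)*(204 + b))
u(-223) + 45295 = (-223 + (-223)² + (-223)^(7/2) - (-181968)*I*√223 + 200*(-223)^(5/2)) + 45295 = (-223 + 49729 - 11089567*I*√223 - (-181968)*I*√223 + 200*(49729*I*√223)) + 45295 = (-223 + 49729 - 11089567*I*√223 + 181968*I*√223 + 9945800*I*√223) + 45295 = (49506 - 961799*I*√223) + 45295 = 94801 - 961799*I*√223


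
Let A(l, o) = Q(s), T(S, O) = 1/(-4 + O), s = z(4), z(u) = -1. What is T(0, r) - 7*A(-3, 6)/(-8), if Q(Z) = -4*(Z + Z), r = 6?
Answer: 15/2 ≈ 7.5000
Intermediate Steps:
s = -1
Q(Z) = -8*Z
A(l, o) = 8 (A(l, o) = -8*(-1) = 8)
T(0, r) - 7*A(-3, 6)/(-8) = 1/(-4 + 6) - 56/(-8) = 1/2 - 56*(-1)/8 = ½ - 7*(-1) = ½ + 7 = 15/2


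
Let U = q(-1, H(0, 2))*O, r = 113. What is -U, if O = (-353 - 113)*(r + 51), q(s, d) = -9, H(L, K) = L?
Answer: -687816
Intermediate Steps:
O = -76424 (O = (-353 - 113)*(113 + 51) = -466*164 = -76424)
U = 687816 (U = -9*(-76424) = 687816)
-U = -1*687816 = -687816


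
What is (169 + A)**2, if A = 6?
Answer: 30625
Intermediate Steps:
(169 + A)**2 = (169 + 6)**2 = 175**2 = 30625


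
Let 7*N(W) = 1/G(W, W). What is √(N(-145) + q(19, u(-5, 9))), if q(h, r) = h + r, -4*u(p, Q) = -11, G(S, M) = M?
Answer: √89625515/2030 ≈ 4.6636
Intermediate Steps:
u(p, Q) = 11/4 (u(p, Q) = -¼*(-11) = 11/4)
N(W) = 1/(7*W)
√(N(-145) + q(19, u(-5, 9))) = √((⅐)/(-145) + (19 + 11/4)) = √((⅐)*(-1/145) + 87/4) = √(-1/1015 + 87/4) = √(88301/4060) = √89625515/2030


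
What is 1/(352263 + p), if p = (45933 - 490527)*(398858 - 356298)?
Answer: -1/18921568377 ≈ -5.2850e-11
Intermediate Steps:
p = -18921920640 (p = -444594*42560 = -18921920640)
1/(352263 + p) = 1/(352263 - 18921920640) = 1/(-18921568377) = -1/18921568377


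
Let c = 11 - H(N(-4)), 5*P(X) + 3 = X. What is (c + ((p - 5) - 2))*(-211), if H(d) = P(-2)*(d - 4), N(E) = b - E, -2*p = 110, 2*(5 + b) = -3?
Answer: 24265/2 ≈ 12133.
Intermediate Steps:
b = -13/2 (b = -5 + (1/2)*(-3) = -5 - 3/2 = -13/2 ≈ -6.5000)
P(X) = -3/5 + X/5
p = -55 (p = -1/2*110 = -55)
N(E) = -13/2 - E
H(d) = 4 - d (H(d) = (-3/5 + (1/5)*(-2))*(d - 4) = (-3/5 - 2/5)*(-4 + d) = -(-4 + d) = 4 - d)
c = 9/2 (c = 11 - (4 - (-13/2 - 1*(-4))) = 11 - (4 - (-13/2 + 4)) = 11 - (4 - 1*(-5/2)) = 11 - (4 + 5/2) = 11 - 1*13/2 = 11 - 13/2 = 9/2 ≈ 4.5000)
(c + ((p - 5) - 2))*(-211) = (9/2 + ((-55 - 5) - 2))*(-211) = (9/2 + (-60 - 2))*(-211) = (9/2 - 62)*(-211) = -115/2*(-211) = 24265/2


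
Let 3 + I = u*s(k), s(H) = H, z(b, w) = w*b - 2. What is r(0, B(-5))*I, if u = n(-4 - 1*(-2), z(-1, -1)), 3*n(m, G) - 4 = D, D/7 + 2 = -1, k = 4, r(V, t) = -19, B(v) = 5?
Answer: 1463/3 ≈ 487.67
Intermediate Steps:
z(b, w) = -2 + b*w (z(b, w) = b*w - 2 = -2 + b*w)
D = -21 (D = -14 + 7*(-1) = -14 - 7 = -21)
n(m, G) = -17/3 (n(m, G) = 4/3 + (1/3)*(-21) = 4/3 - 7 = -17/3)
u = -17/3 ≈ -5.6667
I = -77/3 (I = -3 - 17/3*4 = -3 - 68/3 = -77/3 ≈ -25.667)
r(0, B(-5))*I = -19*(-77/3) = 1463/3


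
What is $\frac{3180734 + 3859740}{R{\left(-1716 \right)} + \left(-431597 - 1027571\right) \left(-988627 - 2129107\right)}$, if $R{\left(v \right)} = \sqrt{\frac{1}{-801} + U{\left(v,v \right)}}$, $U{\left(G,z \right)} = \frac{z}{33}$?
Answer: $\frac{25655398869431153628288}{16577583653097681905410454197} - \frac{21121422 i \sqrt{3707117}}{16577583653097681905410454197} \approx 1.5476 \cdot 10^{-6} - 2.4531 \cdot 10^{-18} i$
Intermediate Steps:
$U{\left(G,z \right)} = \frac{z}{33}$ ($U{\left(G,z \right)} = z \frac{1}{33} = \frac{z}{33}$)
$R{\left(v \right)} = \sqrt{- \frac{1}{801} + \frac{v}{33}}$ ($R{\left(v \right)} = \sqrt{\frac{1}{-801} + \frac{v}{33}} = \sqrt{- \frac{1}{801} + \frac{v}{33}}$)
$\frac{3180734 + 3859740}{R{\left(-1716 \right)} + \left(-431597 - 1027571\right) \left(-988627 - 2129107\right)} = \frac{3180734 + 3859740}{\frac{\sqrt{-10769 + 261393 \left(-1716\right)}}{2937} + \left(-431597 - 1027571\right) \left(-988627 - 2129107\right)} = \frac{7040474}{\frac{\sqrt{-10769 - 448550388}}{2937} - -4549297685312} = \frac{7040474}{\frac{\sqrt{-448561157}}{2937} + 4549297685312} = \frac{7040474}{\frac{11 i \sqrt{3707117}}{2937} + 4549297685312} = \frac{7040474}{\frac{i \sqrt{3707117}}{267} + 4549297685312} = \frac{7040474}{4549297685312 + \frac{i \sqrt{3707117}}{267}}$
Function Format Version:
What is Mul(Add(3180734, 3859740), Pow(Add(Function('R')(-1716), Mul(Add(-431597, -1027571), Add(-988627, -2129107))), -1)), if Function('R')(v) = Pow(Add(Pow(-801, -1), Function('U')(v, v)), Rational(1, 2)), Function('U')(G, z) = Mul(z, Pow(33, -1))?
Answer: Add(Rational(25655398869431153628288, 16577583653097681905410454197), Mul(Rational(-21121422, 16577583653097681905410454197), I, Pow(3707117, Rational(1, 2)))) ≈ Add(1.5476e-6, Mul(-2.4531e-18, I))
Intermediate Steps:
Function('U')(G, z) = Mul(Rational(1, 33), z) (Function('U')(G, z) = Mul(z, Rational(1, 33)) = Mul(Rational(1, 33), z))
Function('R')(v) = Pow(Add(Rational(-1, 801), Mul(Rational(1, 33), v)), Rational(1, 2)) (Function('R')(v) = Pow(Add(Pow(-801, -1), Mul(Rational(1, 33), v)), Rational(1, 2)) = Pow(Add(Rational(-1, 801), Mul(Rational(1, 33), v)), Rational(1, 2)))
Mul(Add(3180734, 3859740), Pow(Add(Function('R')(-1716), Mul(Add(-431597, -1027571), Add(-988627, -2129107))), -1)) = Mul(Add(3180734, 3859740), Pow(Add(Mul(Rational(1, 2937), Pow(Add(-10769, Mul(261393, -1716)), Rational(1, 2))), Mul(Add(-431597, -1027571), Add(-988627, -2129107))), -1)) = Mul(7040474, Pow(Add(Mul(Rational(1, 2937), Pow(Add(-10769, -448550388), Rational(1, 2))), Mul(-1459168, -3117734)), -1)) = Mul(7040474, Pow(Add(Mul(Rational(1, 2937), Pow(-448561157, Rational(1, 2))), 4549297685312), -1)) = Mul(7040474, Pow(Add(Mul(Rational(1, 2937), Mul(11, I, Pow(3707117, Rational(1, 2)))), 4549297685312), -1)) = Mul(7040474, Pow(Add(Mul(Rational(1, 267), I, Pow(3707117, Rational(1, 2))), 4549297685312), -1)) = Mul(7040474, Pow(Add(4549297685312, Mul(Rational(1, 267), I, Pow(3707117, Rational(1, 2)))), -1))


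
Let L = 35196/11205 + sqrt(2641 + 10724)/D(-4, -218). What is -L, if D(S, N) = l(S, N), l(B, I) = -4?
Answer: -11732/3735 + 9*sqrt(165)/4 ≈ 25.761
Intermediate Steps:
D(S, N) = -4
L = 11732/3735 - 9*sqrt(165)/4 (L = 35196/11205 + sqrt(2641 + 10724)/(-4) = 35196*(1/11205) + sqrt(13365)*(-1/4) = 11732/3735 + (9*sqrt(165))*(-1/4) = 11732/3735 - 9*sqrt(165)/4 ≈ -25.761)
-L = -(11732/3735 - 9*sqrt(165)/4) = -11732/3735 + 9*sqrt(165)/4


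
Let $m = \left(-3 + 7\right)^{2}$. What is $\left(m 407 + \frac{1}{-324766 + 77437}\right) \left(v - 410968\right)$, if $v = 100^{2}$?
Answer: $- \frac{71755738426744}{27481} \approx -2.6111 \cdot 10^{9}$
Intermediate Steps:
$v = 10000$
$m = 16$ ($m = 4^{2} = 16$)
$\left(m 407 + \frac{1}{-324766 + 77437}\right) \left(v - 410968\right) = \left(16 \cdot 407 + \frac{1}{-324766 + 77437}\right) \left(10000 - 410968\right) = \left(6512 + \frac{1}{-247329}\right) \left(-400968\right) = \left(6512 - \frac{1}{247329}\right) \left(-400968\right) = \frac{1610606447}{247329} \left(-400968\right) = - \frac{71755738426744}{27481}$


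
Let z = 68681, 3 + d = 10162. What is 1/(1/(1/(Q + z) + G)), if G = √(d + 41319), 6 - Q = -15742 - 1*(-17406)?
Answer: 1/67023 + √51478 ≈ 226.89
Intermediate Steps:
d = 10159 (d = -3 + 10162 = 10159)
Q = -1658 (Q = 6 - (-15742 - 1*(-17406)) = 6 - (-15742 + 17406) = 6 - 1*1664 = 6 - 1664 = -1658)
G = √51478 (G = √(10159 + 41319) = √51478 ≈ 226.89)
1/(1/(1/(Q + z) + G)) = 1/(1/(1/(-1658 + 68681) + √51478)) = 1/(1/(1/67023 + √51478)) = 1/67023 + √51478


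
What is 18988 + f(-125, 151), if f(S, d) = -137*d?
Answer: -1699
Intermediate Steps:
18988 + f(-125, 151) = 18988 - 137*151 = 18988 - 20687 = -1699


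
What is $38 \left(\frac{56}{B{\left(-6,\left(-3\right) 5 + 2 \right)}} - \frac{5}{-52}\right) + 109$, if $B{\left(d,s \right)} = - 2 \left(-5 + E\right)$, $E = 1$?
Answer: $\frac{9845}{26} \approx 378.65$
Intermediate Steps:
$B{\left(d,s \right)} = 8$ ($B{\left(d,s \right)} = - 2 \left(-5 + 1\right) = \left(-2\right) \left(-4\right) = 8$)
$38 \left(\frac{56}{B{\left(-6,\left(-3\right) 5 + 2 \right)}} - \frac{5}{-52}\right) + 109 = 38 \left(\frac{56}{8} - \frac{5}{-52}\right) + 109 = 38 \left(56 \cdot \frac{1}{8} - - \frac{5}{52}\right) + 109 = 38 \left(7 + \frac{5}{52}\right) + 109 = 38 \cdot \frac{369}{52} + 109 = \frac{7011}{26} + 109 = \frac{9845}{26}$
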